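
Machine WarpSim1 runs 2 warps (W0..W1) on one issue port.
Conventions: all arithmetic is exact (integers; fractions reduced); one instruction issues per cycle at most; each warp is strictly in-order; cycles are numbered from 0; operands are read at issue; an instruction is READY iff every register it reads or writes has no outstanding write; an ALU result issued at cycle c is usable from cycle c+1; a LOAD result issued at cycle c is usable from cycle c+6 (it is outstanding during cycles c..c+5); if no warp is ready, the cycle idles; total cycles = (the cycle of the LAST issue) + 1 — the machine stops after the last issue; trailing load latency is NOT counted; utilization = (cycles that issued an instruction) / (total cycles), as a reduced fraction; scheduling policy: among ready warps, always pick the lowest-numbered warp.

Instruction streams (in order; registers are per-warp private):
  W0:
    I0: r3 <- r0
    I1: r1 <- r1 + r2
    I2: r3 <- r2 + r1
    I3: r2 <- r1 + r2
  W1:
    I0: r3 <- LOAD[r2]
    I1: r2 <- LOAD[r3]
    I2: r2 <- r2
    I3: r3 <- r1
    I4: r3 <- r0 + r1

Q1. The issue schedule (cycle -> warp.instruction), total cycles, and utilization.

cycle 0: W0.I0
cycle 1: W0.I1
cycle 2: W0.I2
cycle 3: W0.I3
cycle 4: W1.I0
cycle 5: idle
cycle 6: idle
cycle 7: idle
cycle 8: idle
cycle 9: idle
cycle 10: W1.I1
cycle 11: idle
cycle 12: idle
cycle 13: idle
cycle 14: idle
cycle 15: idle
cycle 16: W1.I2
cycle 17: W1.I3
cycle 18: W1.I4

Answer: 19 cycles, utilization 9/19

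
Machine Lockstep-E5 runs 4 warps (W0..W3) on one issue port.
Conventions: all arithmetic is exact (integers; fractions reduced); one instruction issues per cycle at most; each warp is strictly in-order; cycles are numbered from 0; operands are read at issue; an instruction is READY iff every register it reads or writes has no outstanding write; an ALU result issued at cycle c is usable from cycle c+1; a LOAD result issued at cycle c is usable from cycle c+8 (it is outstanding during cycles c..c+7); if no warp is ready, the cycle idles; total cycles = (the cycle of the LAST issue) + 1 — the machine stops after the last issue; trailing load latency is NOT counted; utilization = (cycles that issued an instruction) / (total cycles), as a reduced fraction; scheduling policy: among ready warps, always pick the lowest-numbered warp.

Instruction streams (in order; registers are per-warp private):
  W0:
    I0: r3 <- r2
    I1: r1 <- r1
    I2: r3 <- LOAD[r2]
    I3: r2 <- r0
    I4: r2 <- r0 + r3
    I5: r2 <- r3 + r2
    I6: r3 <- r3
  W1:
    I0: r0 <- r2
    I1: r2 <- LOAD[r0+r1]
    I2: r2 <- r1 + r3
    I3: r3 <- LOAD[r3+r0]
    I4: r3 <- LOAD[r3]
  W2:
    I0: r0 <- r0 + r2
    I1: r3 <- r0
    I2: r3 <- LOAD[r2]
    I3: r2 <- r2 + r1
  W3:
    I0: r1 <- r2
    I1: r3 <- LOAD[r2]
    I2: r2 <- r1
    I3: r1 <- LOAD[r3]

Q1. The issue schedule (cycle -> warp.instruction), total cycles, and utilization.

cycle 0: W0.I0
cycle 1: W0.I1
cycle 2: W0.I2
cycle 3: W0.I3
cycle 4: W1.I0
cycle 5: W1.I1
cycle 6: W2.I0
cycle 7: W2.I1
cycle 8: W2.I2
cycle 9: W2.I3
cycle 10: W0.I4
cycle 11: W0.I5
cycle 12: W0.I6
cycle 13: W1.I2
cycle 14: W1.I3
cycle 15: W3.I0
cycle 16: W3.I1
cycle 17: W3.I2
cycle 18: idle
cycle 19: idle
cycle 20: idle
cycle 21: idle
cycle 22: W1.I4
cycle 23: idle
cycle 24: W3.I3

Answer: 25 cycles, utilization 4/5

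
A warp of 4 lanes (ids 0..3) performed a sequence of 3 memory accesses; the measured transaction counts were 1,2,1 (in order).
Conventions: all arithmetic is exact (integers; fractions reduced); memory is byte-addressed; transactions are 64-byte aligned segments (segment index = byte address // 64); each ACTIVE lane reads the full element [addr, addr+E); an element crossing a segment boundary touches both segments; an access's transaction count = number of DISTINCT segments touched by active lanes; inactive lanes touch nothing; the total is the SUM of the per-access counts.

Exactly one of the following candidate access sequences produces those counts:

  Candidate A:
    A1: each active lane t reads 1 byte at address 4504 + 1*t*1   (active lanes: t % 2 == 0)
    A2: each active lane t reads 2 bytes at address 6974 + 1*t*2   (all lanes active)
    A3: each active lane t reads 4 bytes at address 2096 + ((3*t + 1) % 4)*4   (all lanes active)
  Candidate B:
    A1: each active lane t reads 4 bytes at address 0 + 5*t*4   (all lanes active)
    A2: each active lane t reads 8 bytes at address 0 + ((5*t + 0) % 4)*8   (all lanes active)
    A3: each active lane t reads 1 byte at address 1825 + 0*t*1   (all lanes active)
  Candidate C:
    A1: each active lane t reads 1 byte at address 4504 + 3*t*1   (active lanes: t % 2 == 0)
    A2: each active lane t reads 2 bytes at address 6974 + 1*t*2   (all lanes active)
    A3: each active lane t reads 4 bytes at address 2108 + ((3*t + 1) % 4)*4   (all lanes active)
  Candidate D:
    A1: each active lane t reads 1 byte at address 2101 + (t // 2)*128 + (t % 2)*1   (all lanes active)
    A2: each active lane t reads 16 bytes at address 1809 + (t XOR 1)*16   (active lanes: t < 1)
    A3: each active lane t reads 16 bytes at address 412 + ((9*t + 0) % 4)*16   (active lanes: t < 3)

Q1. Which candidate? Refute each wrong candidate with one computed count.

B: A2 gives 1 transaction, not 2
C: A3 gives 2 transactions, not 1
D: A1 gives 2 transactions, not 1
A: all counts match (1,2,1)

Answer: A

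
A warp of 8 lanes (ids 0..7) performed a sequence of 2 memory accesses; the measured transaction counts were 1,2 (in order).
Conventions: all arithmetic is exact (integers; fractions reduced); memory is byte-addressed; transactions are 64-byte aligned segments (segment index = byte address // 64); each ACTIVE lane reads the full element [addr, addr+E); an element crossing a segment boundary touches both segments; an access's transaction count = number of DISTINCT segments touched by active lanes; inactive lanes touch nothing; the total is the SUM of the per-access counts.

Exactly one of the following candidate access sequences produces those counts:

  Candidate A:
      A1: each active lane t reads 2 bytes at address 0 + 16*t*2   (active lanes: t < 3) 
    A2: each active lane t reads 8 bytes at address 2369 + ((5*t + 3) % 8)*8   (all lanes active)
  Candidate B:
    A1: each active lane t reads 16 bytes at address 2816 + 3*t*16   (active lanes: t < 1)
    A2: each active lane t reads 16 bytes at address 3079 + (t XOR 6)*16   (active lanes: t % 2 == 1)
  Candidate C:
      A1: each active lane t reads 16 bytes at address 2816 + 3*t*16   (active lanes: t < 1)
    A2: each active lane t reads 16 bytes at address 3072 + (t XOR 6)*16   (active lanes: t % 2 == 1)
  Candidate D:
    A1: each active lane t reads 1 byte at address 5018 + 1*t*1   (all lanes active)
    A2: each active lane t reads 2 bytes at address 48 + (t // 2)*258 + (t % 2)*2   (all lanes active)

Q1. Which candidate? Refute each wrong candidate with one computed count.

A: A1 gives 2 transactions, not 1
B: A2 gives 3 transactions, not 2
D: A2 gives 4 transactions, not 2
C: all counts match (1,2)

Answer: C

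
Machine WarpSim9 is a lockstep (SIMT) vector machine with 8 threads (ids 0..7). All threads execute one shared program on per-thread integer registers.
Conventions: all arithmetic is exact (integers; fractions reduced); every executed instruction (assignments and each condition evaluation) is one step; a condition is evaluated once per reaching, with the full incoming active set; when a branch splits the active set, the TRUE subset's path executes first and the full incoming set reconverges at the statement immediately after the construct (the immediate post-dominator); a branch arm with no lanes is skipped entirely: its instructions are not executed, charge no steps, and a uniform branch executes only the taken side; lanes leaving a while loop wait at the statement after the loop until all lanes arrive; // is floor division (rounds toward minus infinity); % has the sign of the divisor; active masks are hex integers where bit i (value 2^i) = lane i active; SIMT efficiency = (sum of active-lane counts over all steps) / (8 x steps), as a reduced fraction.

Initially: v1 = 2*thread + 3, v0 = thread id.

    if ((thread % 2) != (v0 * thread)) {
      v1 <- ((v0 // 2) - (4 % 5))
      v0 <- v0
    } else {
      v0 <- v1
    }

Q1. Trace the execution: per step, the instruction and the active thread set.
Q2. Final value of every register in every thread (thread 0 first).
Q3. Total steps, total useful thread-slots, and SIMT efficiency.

step 0: eval ((thread % 2) != (v0 * thread)) 0xff
step 1: v1 <- ((v0 // 2) - (4 % 5))  0xfc
step 2: v0 <- v0                     0xfc
step 3: v0 <- v1                     0x03

Answer: 4 steps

v1: 3,5,-3,-3,-2,-2,-1,-1
v0: 3,5,2,3,4,5,6,7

steps = 4; useful = 22; efficiency = 22/32 = 11/16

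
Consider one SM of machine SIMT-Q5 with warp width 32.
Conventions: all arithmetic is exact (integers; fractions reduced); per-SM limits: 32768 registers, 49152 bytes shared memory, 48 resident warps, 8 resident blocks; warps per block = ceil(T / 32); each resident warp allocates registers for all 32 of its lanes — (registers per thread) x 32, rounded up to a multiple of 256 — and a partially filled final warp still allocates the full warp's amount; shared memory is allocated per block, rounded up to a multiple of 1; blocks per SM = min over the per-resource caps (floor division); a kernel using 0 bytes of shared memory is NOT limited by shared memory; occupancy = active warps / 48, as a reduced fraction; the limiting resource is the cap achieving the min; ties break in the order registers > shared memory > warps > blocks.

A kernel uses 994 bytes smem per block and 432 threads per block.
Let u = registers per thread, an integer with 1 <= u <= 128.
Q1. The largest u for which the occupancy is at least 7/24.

Answer: u = 72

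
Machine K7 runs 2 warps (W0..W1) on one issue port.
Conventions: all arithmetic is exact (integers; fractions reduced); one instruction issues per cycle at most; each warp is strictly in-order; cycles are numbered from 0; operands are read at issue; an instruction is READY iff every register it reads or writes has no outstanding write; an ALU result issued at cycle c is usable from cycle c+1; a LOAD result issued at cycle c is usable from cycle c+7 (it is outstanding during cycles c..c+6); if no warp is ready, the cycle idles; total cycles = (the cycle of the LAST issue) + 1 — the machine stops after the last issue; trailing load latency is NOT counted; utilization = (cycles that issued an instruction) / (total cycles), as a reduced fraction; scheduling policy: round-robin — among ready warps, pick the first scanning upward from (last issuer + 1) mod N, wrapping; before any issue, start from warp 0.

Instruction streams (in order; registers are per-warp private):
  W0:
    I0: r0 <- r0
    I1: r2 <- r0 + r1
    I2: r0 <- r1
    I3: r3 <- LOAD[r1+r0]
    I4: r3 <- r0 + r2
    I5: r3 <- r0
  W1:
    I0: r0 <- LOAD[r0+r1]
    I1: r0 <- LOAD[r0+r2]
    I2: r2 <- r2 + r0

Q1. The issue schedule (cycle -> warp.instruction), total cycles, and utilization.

cycle 0: W0.I0
cycle 1: W1.I0
cycle 2: W0.I1
cycle 3: W0.I2
cycle 4: W0.I3
cycle 5: idle
cycle 6: idle
cycle 7: idle
cycle 8: W1.I1
cycle 9: idle
cycle 10: idle
cycle 11: W0.I4
cycle 12: W0.I5
cycle 13: idle
cycle 14: idle
cycle 15: W1.I2

Answer: 16 cycles, utilization 9/16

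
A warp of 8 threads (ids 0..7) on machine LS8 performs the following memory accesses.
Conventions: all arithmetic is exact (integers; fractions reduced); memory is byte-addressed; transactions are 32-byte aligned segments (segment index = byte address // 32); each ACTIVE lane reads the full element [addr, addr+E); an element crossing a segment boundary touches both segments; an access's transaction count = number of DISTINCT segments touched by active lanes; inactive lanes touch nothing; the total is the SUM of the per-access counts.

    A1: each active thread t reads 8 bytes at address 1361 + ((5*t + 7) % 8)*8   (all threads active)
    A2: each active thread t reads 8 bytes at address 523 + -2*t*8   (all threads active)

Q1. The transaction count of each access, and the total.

A1: 3 transactions
A2: 5 transactions

Answer: 3,5; total 8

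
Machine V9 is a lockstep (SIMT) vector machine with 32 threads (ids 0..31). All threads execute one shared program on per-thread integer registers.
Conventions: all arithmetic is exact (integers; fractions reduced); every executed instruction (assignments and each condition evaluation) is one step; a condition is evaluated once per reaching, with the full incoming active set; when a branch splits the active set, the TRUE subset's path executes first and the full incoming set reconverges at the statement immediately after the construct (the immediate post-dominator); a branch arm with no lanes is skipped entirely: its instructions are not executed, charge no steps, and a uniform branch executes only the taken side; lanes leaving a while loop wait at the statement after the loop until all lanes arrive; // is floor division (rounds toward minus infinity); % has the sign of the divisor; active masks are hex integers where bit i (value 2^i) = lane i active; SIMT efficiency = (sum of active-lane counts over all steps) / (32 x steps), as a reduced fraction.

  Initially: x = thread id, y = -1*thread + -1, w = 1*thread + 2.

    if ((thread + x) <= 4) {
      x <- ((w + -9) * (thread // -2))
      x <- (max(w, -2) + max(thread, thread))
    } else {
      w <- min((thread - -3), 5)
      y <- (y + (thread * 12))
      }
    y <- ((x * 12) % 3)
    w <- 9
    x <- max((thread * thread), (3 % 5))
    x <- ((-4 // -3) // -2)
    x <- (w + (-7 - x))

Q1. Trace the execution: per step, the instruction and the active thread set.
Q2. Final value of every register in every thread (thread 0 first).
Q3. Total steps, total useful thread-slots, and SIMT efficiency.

step 0: eval ((thread + x) <= 4)     0xffffffff
step 1: x <- ((w + -9) * (thread // -2)) 0x00000007
step 2: x <- (max(w, -2) + max(thread, thread)) 0x00000007
step 3: w <- min((thread - -3), 5)   0xfffffff8
step 4: y <- (y + (thread * 12))     0xfffffff8
step 5: y <- ((x * 12) % 3)          0xffffffff
step 6: w <- 9                       0xffffffff
step 7: x <- max((thread * thread), (3 % 5)) 0xffffffff
step 8: x <- ((-4 // -3) // -2)      0xffffffff
step 9: x <- (w + (-7 - x))          0xffffffff

Answer: 10 steps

x: 3,3,3,3,3,3,3,3,3,3,3,3,3,3,3,3,3,3,3,3,3,3,3,3,3,3,3,3,3,3,3,3
y: 0,0,0,0,0,0,0,0,0,0,0,0,0,0,0,0,0,0,0,0,0,0,0,0,0,0,0,0,0,0,0,0
w: 9,9,9,9,9,9,9,9,9,9,9,9,9,9,9,9,9,9,9,9,9,9,9,9,9,9,9,9,9,9,9,9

steps = 10; useful = 256; efficiency = 256/320 = 4/5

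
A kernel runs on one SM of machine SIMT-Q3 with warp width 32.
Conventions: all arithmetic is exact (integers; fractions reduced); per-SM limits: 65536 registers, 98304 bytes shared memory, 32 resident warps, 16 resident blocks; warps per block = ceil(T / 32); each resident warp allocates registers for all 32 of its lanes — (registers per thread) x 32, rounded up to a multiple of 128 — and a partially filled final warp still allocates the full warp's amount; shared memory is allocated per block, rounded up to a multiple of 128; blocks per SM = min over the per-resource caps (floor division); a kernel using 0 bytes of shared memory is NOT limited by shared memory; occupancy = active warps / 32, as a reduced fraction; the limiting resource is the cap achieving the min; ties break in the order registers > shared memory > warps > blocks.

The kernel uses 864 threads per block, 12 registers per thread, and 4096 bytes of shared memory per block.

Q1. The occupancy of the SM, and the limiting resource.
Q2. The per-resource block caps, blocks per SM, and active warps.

Answer: occupancy 27/32, limited by warps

registers: 6 blocks
shared memory: 24 blocks
warps: 1 block
blocks: 16 blocks

Answer: 1 block, 27 active warps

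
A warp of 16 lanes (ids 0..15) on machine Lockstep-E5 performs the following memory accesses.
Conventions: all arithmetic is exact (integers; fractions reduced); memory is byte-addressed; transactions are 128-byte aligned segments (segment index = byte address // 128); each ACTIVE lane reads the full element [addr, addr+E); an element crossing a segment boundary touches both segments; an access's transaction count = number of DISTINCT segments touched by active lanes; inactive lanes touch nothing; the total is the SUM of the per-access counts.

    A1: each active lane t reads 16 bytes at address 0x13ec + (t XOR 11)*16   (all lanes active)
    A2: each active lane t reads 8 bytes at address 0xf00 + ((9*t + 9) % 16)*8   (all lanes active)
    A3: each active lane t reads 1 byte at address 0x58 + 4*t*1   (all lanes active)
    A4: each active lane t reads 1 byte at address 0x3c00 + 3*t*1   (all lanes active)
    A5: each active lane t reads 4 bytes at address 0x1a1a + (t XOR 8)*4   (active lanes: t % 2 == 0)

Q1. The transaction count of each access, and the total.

A1: 3 transactions
A2: 1 transaction
A3: 2 transactions
A4: 1 transaction
A5: 1 transaction

Answer: 3,1,2,1,1; total 8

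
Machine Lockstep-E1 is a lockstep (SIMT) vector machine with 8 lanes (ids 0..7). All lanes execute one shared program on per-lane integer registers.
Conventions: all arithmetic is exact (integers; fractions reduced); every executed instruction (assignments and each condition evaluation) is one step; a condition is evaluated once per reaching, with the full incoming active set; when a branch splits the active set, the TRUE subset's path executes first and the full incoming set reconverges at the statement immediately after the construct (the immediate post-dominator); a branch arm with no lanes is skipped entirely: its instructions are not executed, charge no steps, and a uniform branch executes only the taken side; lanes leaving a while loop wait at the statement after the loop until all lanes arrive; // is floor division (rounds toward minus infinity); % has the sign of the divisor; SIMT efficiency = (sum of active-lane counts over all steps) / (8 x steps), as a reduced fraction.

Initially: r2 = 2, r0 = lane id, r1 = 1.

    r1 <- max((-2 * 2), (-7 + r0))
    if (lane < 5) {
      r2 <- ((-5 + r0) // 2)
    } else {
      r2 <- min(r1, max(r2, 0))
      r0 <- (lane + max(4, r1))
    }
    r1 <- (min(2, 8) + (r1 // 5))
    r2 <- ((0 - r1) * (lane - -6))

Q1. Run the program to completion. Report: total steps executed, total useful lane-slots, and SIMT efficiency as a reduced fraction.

Answer: 7 steps, 43 useful, 43/56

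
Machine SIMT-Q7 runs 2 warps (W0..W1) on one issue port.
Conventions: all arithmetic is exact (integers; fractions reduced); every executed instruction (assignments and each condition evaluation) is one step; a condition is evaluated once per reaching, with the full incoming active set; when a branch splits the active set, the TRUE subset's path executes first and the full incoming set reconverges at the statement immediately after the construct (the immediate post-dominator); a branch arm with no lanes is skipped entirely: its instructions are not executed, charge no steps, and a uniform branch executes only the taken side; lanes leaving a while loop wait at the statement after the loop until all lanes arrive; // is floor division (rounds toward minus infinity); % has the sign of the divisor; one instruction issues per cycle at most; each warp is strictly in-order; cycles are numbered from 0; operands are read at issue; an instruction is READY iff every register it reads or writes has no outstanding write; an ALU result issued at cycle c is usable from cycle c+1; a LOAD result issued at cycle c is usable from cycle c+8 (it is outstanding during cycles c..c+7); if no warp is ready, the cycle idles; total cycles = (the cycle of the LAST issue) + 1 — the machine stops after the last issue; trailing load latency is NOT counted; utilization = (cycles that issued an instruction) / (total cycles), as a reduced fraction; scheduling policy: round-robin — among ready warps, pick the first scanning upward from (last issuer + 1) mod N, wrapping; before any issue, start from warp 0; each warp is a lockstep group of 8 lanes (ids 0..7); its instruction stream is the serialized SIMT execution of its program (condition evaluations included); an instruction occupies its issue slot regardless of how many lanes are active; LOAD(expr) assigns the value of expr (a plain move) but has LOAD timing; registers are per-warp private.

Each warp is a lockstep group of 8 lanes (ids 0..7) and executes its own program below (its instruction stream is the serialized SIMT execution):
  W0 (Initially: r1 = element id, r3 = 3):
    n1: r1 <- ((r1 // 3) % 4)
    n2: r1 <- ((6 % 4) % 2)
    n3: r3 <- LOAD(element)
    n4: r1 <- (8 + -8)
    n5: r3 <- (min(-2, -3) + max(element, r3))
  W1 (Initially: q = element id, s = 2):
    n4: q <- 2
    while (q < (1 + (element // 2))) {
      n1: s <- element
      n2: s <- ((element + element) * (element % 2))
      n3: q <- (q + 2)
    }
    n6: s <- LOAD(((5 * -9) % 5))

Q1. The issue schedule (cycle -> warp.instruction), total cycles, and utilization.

cycle 0: W0.I0
cycle 1: W1.I0
cycle 2: W0.I1
cycle 3: W1.I1
cycle 4: W0.I2
cycle 5: W1.I2
cycle 6: W0.I3
cycle 7: W1.I3
cycle 8: W1.I4
cycle 9: W1.I5
cycle 10: W1.I6
cycle 11: idle
cycle 12: W0.I4

Answer: 13 cycles, utilization 12/13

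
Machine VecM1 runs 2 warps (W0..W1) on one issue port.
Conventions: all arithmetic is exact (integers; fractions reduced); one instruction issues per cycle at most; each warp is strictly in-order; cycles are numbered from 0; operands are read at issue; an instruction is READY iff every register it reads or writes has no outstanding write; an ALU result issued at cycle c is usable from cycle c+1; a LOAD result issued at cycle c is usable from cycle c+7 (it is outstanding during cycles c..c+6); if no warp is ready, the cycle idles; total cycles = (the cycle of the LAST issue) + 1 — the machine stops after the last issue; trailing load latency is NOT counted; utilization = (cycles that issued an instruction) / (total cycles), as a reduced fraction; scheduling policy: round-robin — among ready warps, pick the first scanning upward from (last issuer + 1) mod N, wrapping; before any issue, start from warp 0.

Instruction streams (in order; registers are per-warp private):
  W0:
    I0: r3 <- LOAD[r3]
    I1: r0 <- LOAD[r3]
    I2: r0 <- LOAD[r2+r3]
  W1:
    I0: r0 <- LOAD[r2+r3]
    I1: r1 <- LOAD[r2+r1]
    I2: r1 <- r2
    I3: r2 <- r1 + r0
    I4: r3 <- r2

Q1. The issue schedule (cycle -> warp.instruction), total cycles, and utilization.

cycle 0: W0.I0
cycle 1: W1.I0
cycle 2: W1.I1
cycle 3: idle
cycle 4: idle
cycle 5: idle
cycle 6: idle
cycle 7: W0.I1
cycle 8: idle
cycle 9: W1.I2
cycle 10: W1.I3
cycle 11: W1.I4
cycle 12: idle
cycle 13: idle
cycle 14: W0.I2

Answer: 15 cycles, utilization 8/15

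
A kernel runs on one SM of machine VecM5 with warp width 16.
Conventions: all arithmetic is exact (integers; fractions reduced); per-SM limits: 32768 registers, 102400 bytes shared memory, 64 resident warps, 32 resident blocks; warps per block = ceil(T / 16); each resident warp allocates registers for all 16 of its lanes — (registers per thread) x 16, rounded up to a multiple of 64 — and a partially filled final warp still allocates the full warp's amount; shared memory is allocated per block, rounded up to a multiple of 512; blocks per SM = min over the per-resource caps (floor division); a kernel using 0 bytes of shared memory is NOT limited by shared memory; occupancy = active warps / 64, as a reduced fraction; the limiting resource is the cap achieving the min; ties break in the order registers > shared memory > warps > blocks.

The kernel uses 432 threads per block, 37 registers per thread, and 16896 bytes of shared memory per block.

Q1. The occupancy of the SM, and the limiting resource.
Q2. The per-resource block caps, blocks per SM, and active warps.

Answer: occupancy 27/64, limited by registers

registers: 1 block
shared memory: 6 blocks
warps: 2 blocks
blocks: 32 blocks

Answer: 1 block, 27 active warps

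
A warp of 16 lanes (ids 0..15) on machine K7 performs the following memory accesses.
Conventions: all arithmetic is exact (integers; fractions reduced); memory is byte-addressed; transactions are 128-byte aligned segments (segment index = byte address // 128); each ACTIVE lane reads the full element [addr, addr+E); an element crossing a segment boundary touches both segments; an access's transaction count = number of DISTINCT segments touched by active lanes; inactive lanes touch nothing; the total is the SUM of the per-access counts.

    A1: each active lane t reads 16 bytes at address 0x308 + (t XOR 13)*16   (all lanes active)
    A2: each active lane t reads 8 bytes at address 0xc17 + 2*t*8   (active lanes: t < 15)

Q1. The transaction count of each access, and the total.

A1: 3 transactions
A2: 2 transactions

Answer: 3,2; total 5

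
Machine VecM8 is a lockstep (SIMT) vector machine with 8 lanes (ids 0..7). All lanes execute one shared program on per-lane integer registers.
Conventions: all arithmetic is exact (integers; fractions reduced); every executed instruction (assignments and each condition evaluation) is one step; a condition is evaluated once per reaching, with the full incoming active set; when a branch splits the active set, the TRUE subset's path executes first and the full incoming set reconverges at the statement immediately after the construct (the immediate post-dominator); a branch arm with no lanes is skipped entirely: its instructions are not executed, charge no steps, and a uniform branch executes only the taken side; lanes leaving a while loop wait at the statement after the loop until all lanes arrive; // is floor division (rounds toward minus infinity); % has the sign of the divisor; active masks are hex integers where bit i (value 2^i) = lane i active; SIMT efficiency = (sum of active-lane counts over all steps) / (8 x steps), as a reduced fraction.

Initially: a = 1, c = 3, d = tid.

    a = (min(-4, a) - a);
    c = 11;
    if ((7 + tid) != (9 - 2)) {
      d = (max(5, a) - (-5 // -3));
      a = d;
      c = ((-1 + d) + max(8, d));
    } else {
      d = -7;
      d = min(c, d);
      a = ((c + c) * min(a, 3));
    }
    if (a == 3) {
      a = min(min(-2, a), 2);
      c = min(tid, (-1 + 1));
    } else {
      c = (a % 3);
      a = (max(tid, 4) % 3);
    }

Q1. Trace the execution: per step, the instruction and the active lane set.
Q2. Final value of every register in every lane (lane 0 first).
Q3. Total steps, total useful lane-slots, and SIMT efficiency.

step 0: a <- (min(-4, a) - a)        0xff
step 1: c <- 11                      0xff
step 2: eval ((7 + tid) != (9 - 2))  0xff
step 3: d <- (max(5, a) - (-5 // -3)) 0xfe
step 4: a <- d                       0xfe
step 5: c <- ((-1 + d) + max(8, d))  0xfe
step 6: d <- -7                      0x01
step 7: d <- min(c, d)               0x01
step 8: a <- ((c + c) * min(a, 3))   0x01
step 9: eval (a == 3)                0xff
step 10: c <- (a % 3)                 0xff
step 11: a <- (max(tid, 4) % 3)       0xff

Answer: 12 steps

a: 1,1,1,1,1,2,0,1
c: 1,1,1,1,1,1,1,1
d: -7,4,4,4,4,4,4,4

steps = 12; useful = 72; efficiency = 72/96 = 3/4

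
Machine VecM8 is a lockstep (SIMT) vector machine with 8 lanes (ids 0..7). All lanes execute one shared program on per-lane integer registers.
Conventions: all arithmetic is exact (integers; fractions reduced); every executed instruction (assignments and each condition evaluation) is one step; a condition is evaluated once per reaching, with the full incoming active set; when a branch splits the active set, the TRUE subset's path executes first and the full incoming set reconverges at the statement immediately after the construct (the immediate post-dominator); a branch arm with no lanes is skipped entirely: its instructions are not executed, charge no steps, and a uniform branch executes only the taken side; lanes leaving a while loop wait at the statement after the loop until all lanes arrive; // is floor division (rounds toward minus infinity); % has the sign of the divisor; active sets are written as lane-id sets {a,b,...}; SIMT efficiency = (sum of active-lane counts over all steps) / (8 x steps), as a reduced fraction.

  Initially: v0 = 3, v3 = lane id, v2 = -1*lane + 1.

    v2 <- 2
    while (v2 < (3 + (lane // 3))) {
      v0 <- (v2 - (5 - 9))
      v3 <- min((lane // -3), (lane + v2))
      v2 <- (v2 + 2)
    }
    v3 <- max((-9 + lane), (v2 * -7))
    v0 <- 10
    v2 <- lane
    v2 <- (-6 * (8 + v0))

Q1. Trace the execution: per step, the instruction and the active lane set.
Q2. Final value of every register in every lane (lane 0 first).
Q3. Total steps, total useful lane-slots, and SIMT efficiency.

step 0: v2 <- 2                      {0,1,2,3,4,5,6,7}
step 1: eval (v2 < (3 + (lane // 3))) {0,1,2,3,4,5,6,7}
step 2: v0 <- (v2 - (5 - 9))         {0,1,2,3,4,5,6,7}
step 3: v3 <- min((lane // -3), (lane + v2)) {0,1,2,3,4,5,6,7}
step 4: v2 <- (v2 + 2)               {0,1,2,3,4,5,6,7}
step 5: eval (v2 < (3 + (lane // 3))) {0,1,2,3,4,5,6,7}
step 6: v0 <- (v2 - (5 - 9))         {6,7}
step 7: v3 <- min((lane // -3), (lane + v2)) {6,7}
step 8: v2 <- (v2 + 2)               {6,7}
step 9: eval (v2 < (3 + (lane // 3))) {6,7}
step 10: v3 <- max((-9 + lane), (v2 * -7)) {0,1,2,3,4,5,6,7}
step 11: v0 <- 10                     {0,1,2,3,4,5,6,7}
step 12: v2 <- lane                   {0,1,2,3,4,5,6,7}
step 13: v2 <- (-6 * (8 + v0))        {0,1,2,3,4,5,6,7}

Answer: 14 steps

v0: 10,10,10,10,10,10,10,10
v3: -9,-8,-7,-6,-5,-4,-3,-2
v2: -108,-108,-108,-108,-108,-108,-108,-108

steps = 14; useful = 88; efficiency = 88/112 = 11/14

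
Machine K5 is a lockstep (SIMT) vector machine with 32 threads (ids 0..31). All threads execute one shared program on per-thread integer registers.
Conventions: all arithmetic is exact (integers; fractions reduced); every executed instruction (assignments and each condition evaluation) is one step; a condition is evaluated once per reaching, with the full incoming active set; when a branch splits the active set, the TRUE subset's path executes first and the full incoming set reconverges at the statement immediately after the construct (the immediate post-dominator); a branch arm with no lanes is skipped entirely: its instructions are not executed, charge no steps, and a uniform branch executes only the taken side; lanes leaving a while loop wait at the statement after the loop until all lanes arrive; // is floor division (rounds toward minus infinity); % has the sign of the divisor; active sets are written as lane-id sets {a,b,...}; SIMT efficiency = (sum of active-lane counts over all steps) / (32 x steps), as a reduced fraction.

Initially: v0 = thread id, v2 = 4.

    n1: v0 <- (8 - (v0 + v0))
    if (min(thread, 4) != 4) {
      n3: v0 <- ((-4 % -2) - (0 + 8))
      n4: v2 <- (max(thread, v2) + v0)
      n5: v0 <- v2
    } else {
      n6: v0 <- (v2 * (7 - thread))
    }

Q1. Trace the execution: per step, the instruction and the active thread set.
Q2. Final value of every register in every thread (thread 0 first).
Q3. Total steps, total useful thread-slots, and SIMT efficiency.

step 0: v0 <- (8 - (v0 + v0))        {0,1,2,3,4,5,6,7,8,9,10,11,12,13,14,15,16,17,18,19,20,21,22,23,24,25,26,27,28,29,30,31}
step 1: eval (min(thread, 4) != 4)   {0,1,2,3,4,5,6,7,8,9,10,11,12,13,14,15,16,17,18,19,20,21,22,23,24,25,26,27,28,29,30,31}
step 2: v0 <- ((-4 % -2) - (0 + 8))  {0,1,2,3}
step 3: v2 <- (max(thread, v2) + v0) {0,1,2,3}
step 4: v0 <- v2                     {0,1,2,3}
step 5: v0 <- (v2 * (7 - thread))    {4,5,6,7,8,9,10,11,12,13,14,15,16,17,18,19,20,21,22,23,24,25,26,27,28,29,30,31}

Answer: 6 steps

v0: -4,-4,-4,-4,12,8,4,0,-4,-8,-12,-16,-20,-24,-28,-32,-36,-40,-44,-48,-52,-56,-60,-64,-68,-72,-76,-80,-84,-88,-92,-96
v2: -4,-4,-4,-4,4,4,4,4,4,4,4,4,4,4,4,4,4,4,4,4,4,4,4,4,4,4,4,4,4,4,4,4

steps = 6; useful = 104; efficiency = 104/192 = 13/24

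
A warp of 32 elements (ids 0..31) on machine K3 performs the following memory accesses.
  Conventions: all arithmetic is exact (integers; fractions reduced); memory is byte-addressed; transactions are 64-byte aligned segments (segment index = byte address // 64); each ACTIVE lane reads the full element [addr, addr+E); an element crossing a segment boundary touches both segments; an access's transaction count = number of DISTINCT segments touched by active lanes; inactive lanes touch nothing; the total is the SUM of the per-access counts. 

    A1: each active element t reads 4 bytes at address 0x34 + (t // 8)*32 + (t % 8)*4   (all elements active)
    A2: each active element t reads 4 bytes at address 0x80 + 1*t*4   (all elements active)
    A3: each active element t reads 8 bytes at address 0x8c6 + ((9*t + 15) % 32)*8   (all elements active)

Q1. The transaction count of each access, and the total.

A1: 3 transactions
A2: 2 transactions
A3: 5 transactions

Answer: 3,2,5; total 10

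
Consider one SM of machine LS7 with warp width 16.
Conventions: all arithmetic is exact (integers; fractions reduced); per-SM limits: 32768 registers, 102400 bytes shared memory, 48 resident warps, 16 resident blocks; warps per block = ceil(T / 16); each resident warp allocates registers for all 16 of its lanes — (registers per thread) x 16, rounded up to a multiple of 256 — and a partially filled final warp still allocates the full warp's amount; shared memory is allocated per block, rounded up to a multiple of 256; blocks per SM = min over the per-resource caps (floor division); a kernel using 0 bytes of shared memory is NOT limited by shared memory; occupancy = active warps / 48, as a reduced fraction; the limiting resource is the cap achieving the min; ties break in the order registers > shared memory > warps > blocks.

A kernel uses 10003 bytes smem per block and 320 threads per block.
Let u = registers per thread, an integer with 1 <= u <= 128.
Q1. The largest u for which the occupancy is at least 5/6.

Answer: u = 48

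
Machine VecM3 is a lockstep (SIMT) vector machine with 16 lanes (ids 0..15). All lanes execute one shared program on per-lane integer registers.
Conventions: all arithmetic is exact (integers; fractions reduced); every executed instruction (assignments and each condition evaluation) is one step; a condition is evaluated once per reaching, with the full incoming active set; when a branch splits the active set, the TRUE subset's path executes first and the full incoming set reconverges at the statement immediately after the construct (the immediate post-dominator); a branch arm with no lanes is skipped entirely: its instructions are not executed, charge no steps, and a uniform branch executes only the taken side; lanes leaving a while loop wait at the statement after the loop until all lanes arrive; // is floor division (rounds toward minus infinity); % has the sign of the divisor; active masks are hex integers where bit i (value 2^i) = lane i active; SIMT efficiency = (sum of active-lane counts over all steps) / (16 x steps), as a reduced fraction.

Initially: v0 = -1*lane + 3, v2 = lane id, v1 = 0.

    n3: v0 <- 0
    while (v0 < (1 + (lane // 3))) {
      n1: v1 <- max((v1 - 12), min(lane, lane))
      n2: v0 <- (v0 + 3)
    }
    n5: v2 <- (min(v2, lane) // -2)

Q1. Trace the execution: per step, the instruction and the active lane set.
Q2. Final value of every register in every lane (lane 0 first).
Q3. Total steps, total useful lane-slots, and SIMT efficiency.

step 0: v0 <- 0                      0xffff
step 1: eval (v0 < (1 + (lane // 3))) 0xffff
step 2: v1 <- max((v1 - 12), min(lane, lane)) 0xffff
step 3: v0 <- (v0 + 3)               0xffff
step 4: eval (v0 < (1 + (lane // 3))) 0xffff
step 5: v1 <- max((v1 - 12), min(lane, lane)) 0xfe00
step 6: v0 <- (v0 + 3)               0xfe00
step 7: eval (v0 < (1 + (lane // 3))) 0xfe00
step 8: v2 <- (min(v2, lane) // -2)  0xffff

Answer: 9 steps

v0: 3,3,3,3,3,3,3,3,3,6,6,6,6,6,6,6
v2: 0,-1,-1,-2,-2,-3,-3,-4,-4,-5,-5,-6,-6,-7,-7,-8
v1: 0,1,2,3,4,5,6,7,8,9,10,11,12,13,14,15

steps = 9; useful = 117; efficiency = 117/144 = 13/16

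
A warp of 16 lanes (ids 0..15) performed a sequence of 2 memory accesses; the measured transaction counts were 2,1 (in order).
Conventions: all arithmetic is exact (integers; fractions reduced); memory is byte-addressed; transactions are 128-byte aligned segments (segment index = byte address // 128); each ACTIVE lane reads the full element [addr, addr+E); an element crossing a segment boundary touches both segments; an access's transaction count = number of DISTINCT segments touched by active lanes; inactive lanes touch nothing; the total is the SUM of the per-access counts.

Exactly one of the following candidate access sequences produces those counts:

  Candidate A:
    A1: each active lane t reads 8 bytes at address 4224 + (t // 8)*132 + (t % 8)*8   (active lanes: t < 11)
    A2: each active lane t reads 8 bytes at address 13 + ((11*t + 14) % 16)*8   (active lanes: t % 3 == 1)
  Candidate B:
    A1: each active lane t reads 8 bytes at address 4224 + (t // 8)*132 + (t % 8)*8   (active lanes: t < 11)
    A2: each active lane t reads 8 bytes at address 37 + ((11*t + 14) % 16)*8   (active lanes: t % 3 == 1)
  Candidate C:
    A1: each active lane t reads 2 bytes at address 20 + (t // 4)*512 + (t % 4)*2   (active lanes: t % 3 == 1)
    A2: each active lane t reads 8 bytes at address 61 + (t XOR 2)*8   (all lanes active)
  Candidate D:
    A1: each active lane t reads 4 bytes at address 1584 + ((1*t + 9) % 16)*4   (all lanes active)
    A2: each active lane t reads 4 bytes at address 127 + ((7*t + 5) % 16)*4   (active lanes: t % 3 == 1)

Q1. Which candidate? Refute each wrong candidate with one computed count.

B: A2 gives 2 transactions, not 1
C: A1 gives 4 transactions, not 2
D: A1 gives 1 transaction, not 2
A: all counts match (2,1)

Answer: A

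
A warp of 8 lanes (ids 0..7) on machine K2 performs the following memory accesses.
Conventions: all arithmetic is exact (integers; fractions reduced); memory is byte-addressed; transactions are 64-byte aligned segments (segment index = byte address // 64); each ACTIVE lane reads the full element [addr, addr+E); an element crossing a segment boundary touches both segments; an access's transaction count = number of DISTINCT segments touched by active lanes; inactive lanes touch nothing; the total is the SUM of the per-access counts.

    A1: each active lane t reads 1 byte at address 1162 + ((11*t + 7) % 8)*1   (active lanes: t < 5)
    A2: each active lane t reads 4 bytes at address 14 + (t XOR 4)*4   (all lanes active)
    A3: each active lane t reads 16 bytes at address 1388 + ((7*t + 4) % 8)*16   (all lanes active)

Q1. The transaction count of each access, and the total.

A1: 1 transaction
A2: 1 transaction
A3: 3 transactions

Answer: 1,1,3; total 5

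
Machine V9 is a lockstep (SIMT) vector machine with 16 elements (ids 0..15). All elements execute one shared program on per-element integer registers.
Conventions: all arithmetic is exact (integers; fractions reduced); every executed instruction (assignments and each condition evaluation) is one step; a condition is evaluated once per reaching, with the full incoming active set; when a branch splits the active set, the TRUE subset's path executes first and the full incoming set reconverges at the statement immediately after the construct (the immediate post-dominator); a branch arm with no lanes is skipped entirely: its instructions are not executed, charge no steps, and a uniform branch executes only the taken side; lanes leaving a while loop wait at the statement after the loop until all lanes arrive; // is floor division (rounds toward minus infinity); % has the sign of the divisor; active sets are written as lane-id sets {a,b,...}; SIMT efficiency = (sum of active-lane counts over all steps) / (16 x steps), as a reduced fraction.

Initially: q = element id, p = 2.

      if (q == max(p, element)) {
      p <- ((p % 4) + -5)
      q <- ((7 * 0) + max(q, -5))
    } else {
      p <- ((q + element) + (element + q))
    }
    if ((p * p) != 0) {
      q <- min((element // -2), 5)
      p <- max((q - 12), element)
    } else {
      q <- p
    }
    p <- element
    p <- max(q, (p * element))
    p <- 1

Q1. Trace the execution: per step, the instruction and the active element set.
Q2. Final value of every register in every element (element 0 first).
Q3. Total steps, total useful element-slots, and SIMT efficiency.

step 0: eval (q == max(p, element))  {0,1,2,3,4,5,6,7,8,9,10,11,12,13,14,15}
step 1: p <- ((p % 4) + -5)          {2,3,4,5,6,7,8,9,10,11,12,13,14,15}
step 2: q <- ((7 * 0) + max(q, -5))  {2,3,4,5,6,7,8,9,10,11,12,13,14,15}
step 3: p <- ((q + element) + (element + q)) {0,1}
step 4: eval ((p * p) != 0)          {0,1,2,3,4,5,6,7,8,9,10,11,12,13,14,15}
step 5: q <- min((element // -2), 5) {1,2,3,4,5,6,7,8,9,10,11,12,13,14,15}
step 6: p <- max((q - 12), element)  {1,2,3,4,5,6,7,8,9,10,11,12,13,14,15}
step 7: q <- p                       {0}
step 8: p <- element                 {0,1,2,3,4,5,6,7,8,9,10,11,12,13,14,15}
step 9: p <- max(q, (p * element))   {0,1,2,3,4,5,6,7,8,9,10,11,12,13,14,15}
step 10: p <- 1                       {0,1,2,3,4,5,6,7,8,9,10,11,12,13,14,15}

Answer: 11 steps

q: 0,-1,-1,-2,-2,-3,-3,-4,-4,-5,-5,-6,-6,-7,-7,-8
p: 1,1,1,1,1,1,1,1,1,1,1,1,1,1,1,1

steps = 11; useful = 141; efficiency = 141/176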